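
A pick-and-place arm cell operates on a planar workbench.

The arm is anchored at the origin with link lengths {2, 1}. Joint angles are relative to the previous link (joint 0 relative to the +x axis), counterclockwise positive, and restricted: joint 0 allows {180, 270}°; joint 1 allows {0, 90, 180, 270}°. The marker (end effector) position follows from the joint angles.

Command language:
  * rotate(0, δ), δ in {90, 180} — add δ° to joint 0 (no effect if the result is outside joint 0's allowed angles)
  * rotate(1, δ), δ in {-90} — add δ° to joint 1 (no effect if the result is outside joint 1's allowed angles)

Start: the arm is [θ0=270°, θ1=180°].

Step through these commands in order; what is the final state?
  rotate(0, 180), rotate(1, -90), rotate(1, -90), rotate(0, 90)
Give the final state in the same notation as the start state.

[θ0=270°, θ1=0°]

t0: [θ0=270°, θ1=180°]
1. rotate(0, 180) → [θ0=270°, θ1=180°]
2. rotate(1, -90) → [θ0=270°, θ1=90°]
3. rotate(1, -90) → [θ0=270°, θ1=0°]
4. rotate(0, 90) → [θ0=270°, θ1=0°]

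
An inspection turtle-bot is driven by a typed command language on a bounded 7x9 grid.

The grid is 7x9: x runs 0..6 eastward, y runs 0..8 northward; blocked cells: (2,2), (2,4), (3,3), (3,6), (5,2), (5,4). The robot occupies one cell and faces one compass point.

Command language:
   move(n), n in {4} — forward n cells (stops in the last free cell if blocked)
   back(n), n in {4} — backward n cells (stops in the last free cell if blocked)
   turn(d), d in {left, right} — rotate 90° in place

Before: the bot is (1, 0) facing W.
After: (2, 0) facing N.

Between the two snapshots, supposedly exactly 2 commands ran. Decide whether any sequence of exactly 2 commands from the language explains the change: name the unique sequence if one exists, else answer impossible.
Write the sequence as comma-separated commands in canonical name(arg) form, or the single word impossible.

impossible

all 16 sequences checked — none match.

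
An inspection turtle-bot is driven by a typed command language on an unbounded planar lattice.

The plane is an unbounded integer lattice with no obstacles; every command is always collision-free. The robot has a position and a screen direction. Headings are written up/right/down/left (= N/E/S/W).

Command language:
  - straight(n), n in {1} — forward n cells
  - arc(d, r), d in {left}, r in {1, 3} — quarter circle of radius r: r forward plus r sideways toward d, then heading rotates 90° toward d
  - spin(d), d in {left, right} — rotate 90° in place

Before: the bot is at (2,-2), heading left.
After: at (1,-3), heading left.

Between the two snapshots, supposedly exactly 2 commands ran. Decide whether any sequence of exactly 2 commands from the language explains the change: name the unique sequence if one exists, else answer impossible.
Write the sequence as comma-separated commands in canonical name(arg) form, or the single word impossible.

key: order matters: swapping arc(left, 1) and spin(right) lands elsewhere
from: at (2,-2), heading left
1. arc(left, 1) → at (1,-3), heading down
2. spin(right) → at (1,-3), heading left
all 25 alternatives checked — unique.

arc(left, 1), spin(right)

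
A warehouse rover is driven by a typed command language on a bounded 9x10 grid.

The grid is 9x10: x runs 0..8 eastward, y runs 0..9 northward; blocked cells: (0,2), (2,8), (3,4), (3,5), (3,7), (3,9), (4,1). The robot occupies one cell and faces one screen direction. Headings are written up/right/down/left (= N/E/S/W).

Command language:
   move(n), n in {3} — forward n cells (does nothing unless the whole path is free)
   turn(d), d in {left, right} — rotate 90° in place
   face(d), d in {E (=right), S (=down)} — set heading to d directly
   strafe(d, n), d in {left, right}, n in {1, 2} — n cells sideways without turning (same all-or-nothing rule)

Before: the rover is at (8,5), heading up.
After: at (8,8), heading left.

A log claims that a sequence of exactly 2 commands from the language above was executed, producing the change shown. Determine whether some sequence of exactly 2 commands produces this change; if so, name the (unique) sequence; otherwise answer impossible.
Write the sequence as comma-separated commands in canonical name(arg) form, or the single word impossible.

key: order matters: swapping move(3) and turn(left) lands elsewhere
t0: at (8,5), heading up
t=1 move(3) ⇒ at (8,8), heading up
t=2 turn(left) ⇒ at (8,8), heading left
no rival 2-sequence matches.

move(3), turn(left)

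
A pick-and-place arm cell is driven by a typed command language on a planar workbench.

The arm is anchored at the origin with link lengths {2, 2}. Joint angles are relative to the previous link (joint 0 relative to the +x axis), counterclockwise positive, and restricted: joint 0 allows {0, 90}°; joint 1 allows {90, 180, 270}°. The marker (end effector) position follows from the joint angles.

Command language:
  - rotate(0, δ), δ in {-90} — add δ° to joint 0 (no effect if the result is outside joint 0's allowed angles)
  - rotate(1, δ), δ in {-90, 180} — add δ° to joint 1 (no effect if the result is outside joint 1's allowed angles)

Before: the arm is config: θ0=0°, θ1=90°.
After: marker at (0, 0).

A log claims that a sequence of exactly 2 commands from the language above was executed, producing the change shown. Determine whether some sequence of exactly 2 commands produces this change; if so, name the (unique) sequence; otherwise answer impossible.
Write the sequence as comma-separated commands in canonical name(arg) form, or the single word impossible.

key: order matters: swapping rotate(1, 180) and rotate(1, -90) lands elsewhere
begin: config: θ0=0°, θ1=90°
step 1 (rotate(1, 180)): config: θ0=0°, θ1=270°
step 2 (rotate(1, -90)): config: θ0=0°, θ1=180°
no rival 2-sequence matches.

rotate(1, 180), rotate(1, -90)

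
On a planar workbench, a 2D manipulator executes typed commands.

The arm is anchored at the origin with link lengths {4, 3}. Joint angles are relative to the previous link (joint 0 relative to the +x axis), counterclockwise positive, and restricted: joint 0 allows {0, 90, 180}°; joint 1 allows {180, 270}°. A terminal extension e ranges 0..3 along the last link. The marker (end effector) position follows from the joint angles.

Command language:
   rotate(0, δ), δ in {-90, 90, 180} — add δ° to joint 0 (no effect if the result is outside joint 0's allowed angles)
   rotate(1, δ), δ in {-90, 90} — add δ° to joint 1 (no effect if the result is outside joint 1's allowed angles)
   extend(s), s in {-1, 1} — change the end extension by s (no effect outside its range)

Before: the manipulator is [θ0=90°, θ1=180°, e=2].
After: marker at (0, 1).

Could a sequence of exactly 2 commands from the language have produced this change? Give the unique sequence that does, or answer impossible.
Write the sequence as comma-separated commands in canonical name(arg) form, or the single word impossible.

t0: [θ0=90°, θ1=180°, e=2]
1. extend(-1) → [θ0=90°, θ1=180°, e=1]
2. extend(-1) → [θ0=90°, θ1=180°, e=0]
all 49 alternatives checked — unique.

extend(-1), extend(-1)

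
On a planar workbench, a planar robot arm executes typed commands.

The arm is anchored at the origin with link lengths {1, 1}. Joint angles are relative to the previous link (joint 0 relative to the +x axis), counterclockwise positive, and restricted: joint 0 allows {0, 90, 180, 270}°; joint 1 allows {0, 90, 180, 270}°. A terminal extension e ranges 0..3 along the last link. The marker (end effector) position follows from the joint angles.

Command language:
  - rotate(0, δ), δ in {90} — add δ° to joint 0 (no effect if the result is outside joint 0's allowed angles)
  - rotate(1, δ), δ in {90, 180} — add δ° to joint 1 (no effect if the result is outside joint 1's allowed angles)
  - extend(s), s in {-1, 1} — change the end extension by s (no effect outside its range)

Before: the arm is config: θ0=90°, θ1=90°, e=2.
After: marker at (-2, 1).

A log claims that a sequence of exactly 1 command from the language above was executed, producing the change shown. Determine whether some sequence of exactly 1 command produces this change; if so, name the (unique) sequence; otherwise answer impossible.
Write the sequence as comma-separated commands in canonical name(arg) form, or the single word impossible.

initial: config: θ0=90°, θ1=90°, e=2
1. extend(-1) → config: θ0=90°, θ1=90°, e=1
all 5 alternatives checked — unique.

extend(-1)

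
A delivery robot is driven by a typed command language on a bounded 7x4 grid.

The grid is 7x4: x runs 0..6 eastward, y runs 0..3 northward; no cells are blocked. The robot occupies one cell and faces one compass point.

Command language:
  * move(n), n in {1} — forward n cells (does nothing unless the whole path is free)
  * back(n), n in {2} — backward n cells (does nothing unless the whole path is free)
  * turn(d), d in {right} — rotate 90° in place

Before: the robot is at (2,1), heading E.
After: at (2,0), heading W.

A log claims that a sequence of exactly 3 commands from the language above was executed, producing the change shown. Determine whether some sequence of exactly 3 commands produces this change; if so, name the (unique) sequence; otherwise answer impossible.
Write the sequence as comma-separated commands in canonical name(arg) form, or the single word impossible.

key: cell and facing (now W) both changed — the 3 commands mix motion and turning
begin: at (2,1), heading E
1. turn(right) → at (2,1), heading S
2. move(1) → at (2,0), heading S
3. turn(right) → at (2,0), heading W
no rival 3-sequence matches.

turn(right), move(1), turn(right)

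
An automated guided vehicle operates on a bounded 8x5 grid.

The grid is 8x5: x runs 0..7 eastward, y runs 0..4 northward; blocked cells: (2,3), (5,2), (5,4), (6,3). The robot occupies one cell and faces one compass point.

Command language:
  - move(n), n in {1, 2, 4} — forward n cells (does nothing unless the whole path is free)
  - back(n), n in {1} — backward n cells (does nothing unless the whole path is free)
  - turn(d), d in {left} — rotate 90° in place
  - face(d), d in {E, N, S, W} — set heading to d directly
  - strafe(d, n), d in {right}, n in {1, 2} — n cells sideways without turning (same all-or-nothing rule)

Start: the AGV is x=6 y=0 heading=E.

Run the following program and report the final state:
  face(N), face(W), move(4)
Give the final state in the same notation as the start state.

x=2 y=0 heading=W

t0: x=6 y=0 heading=E
[1] after face(N): x=6 y=0 heading=N
[2] after face(W): x=6 y=0 heading=W
[3] after move(4): x=2 y=0 heading=W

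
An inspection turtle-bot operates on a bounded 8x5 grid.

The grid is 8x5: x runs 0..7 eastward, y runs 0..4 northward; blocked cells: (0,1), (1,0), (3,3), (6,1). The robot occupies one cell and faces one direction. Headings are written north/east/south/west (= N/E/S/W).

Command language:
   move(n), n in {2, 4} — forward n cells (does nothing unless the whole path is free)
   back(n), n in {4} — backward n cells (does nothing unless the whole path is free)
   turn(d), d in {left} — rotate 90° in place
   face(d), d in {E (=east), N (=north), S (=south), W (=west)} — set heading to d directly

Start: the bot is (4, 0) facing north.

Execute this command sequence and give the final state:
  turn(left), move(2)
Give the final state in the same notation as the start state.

(2, 0) facing west

from: (4, 0) facing north
t=1 turn(left) ⇒ (4, 0) facing west
t=2 move(2) ⇒ (2, 0) facing west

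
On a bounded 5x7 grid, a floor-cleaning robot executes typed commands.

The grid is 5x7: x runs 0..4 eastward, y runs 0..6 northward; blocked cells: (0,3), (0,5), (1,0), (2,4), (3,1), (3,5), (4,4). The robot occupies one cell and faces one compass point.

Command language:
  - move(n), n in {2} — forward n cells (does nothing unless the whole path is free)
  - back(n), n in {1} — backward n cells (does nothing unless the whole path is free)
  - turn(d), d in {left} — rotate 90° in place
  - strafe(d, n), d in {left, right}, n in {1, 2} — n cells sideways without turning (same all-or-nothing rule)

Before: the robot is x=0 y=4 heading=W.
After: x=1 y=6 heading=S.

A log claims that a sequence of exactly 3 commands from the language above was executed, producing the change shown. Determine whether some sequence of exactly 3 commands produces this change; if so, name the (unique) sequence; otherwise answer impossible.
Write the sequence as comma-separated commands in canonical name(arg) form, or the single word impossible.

key: running turn(left) before back(1) would end elsewhere — order is forced
t0: x=0 y=4 heading=W
[1] after back(1): x=1 y=4 heading=W
[2] after strafe(right, 2): x=1 y=6 heading=W
[3] after turn(left): x=1 y=6 heading=S
all 343 alternatives checked — unique.

back(1), strafe(right, 2), turn(left)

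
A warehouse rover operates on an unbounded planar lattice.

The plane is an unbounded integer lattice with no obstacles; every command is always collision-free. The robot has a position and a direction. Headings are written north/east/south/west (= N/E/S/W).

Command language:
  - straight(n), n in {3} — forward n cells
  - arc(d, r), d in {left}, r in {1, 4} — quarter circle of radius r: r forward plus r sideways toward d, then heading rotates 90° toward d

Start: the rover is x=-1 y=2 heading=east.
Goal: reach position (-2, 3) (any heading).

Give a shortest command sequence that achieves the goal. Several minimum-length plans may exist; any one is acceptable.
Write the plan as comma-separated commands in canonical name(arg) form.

arc(left, 1), arc(left, 1), arc(left, 1)

initial: x=-1 y=2 heading=east
t=1 arc(left, 1) ⇒ x=0 y=3 heading=north
t=2 arc(left, 1) ⇒ x=-1 y=4 heading=west
t=3 arc(left, 1) ⇒ x=-2 y=3 heading=south
nothing shorter than 3 reaches the goal.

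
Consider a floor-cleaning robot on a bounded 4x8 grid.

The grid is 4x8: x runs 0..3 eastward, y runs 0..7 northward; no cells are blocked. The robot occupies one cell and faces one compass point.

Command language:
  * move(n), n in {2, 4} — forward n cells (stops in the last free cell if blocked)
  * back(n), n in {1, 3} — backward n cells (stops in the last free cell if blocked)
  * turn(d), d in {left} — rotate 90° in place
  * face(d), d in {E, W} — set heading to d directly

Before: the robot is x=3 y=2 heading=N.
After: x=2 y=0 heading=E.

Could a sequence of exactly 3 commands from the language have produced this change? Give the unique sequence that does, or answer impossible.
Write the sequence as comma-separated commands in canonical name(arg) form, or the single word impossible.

key: back(3) runs into the grid edge before its full distance
from: x=3 y=2 heading=N
1. back(3) → x=3 y=0 heading=N
2. face(E) → x=3 y=0 heading=E
3. back(1) → x=2 y=0 heading=E
all 343 alternatives checked — unique.

back(3), face(E), back(1)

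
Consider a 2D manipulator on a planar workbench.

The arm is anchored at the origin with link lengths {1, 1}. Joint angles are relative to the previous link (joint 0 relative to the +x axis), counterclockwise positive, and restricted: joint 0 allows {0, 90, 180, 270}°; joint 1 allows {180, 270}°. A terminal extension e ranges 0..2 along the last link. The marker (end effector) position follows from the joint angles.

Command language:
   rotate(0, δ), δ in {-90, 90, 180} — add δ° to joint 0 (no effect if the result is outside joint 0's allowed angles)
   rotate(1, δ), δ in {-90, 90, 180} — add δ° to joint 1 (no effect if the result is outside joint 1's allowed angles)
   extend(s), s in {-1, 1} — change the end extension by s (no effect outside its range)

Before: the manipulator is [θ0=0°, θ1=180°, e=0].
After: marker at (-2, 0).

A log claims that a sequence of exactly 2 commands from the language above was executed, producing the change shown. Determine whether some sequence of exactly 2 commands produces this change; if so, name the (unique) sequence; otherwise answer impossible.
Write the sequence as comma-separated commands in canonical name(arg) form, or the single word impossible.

extend(1), extend(1)

initial: [θ0=0°, θ1=180°, e=0]
[1] after extend(1): [θ0=0°, θ1=180°, e=1]
[2] after extend(1): [θ0=0°, θ1=180°, e=2]
no rival 2-sequence matches.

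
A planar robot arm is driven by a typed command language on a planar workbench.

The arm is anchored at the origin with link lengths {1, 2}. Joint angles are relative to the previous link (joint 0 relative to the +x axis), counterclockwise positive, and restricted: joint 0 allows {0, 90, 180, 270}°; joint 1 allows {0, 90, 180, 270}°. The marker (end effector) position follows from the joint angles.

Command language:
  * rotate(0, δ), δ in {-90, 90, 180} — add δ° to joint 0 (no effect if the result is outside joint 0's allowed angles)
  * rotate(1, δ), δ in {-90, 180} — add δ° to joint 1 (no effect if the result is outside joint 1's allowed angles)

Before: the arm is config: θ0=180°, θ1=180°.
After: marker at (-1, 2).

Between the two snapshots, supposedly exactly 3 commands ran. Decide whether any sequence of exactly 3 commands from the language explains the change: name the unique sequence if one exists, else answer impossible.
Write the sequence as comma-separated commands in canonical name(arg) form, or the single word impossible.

start: config: θ0=180°, θ1=180°
1. rotate(1, -90) → config: θ0=180°, θ1=90°
2. rotate(1, -90) → config: θ0=180°, θ1=0°
3. rotate(1, -90) → config: θ0=180°, θ1=270°
all 125 alternatives checked — unique.

rotate(1, -90), rotate(1, -90), rotate(1, -90)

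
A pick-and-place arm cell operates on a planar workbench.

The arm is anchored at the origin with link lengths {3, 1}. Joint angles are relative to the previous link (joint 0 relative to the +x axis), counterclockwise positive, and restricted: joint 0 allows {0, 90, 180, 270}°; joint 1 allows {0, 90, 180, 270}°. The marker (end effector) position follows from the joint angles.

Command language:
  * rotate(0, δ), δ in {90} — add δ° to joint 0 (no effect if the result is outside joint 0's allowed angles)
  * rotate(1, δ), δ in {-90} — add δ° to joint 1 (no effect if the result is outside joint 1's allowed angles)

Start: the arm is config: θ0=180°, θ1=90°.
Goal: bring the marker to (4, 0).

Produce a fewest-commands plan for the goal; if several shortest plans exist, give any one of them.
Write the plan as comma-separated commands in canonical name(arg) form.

rotate(1, -90), rotate(0, 90), rotate(0, 90)

from: config: θ0=180°, θ1=90°
1. rotate(1, -90) → config: θ0=180°, θ1=0°
2. rotate(0, 90) → config: θ0=270°, θ1=0°
3. rotate(0, 90) → config: θ0=0°, θ1=0°
nothing shorter than 3 reaches the goal.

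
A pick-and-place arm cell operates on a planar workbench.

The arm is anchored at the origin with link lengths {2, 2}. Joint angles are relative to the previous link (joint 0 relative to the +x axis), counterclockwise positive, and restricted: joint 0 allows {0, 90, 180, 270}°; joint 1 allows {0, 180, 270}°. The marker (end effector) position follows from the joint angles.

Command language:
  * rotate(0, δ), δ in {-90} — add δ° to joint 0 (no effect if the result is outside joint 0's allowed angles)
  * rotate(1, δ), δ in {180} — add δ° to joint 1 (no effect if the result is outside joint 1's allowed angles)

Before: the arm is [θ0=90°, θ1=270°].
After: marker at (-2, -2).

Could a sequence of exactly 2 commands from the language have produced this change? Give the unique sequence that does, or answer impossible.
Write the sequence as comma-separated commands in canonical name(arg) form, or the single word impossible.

rotate(0, -90), rotate(0, -90)

start: [θ0=90°, θ1=270°]
[1] after rotate(0, -90): [θ0=0°, θ1=270°]
[2] after rotate(0, -90): [θ0=270°, θ1=270°]
all 4 alternatives checked — unique.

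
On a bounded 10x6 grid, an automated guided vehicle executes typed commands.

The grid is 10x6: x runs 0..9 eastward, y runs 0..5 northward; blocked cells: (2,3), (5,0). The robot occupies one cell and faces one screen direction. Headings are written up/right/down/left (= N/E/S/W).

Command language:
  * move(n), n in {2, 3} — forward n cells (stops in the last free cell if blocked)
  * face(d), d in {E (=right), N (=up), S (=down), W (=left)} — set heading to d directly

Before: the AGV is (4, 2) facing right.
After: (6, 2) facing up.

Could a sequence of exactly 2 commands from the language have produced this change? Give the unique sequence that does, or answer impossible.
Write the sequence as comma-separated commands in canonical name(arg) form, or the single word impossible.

key: order matters: swapping move(2) and face(N) lands elsewhere
initial: (4, 2) facing right
t=1 move(2) ⇒ (6, 2) facing right
t=2 face(N) ⇒ (6, 2) facing up
no rival 2-sequence matches.

move(2), face(N)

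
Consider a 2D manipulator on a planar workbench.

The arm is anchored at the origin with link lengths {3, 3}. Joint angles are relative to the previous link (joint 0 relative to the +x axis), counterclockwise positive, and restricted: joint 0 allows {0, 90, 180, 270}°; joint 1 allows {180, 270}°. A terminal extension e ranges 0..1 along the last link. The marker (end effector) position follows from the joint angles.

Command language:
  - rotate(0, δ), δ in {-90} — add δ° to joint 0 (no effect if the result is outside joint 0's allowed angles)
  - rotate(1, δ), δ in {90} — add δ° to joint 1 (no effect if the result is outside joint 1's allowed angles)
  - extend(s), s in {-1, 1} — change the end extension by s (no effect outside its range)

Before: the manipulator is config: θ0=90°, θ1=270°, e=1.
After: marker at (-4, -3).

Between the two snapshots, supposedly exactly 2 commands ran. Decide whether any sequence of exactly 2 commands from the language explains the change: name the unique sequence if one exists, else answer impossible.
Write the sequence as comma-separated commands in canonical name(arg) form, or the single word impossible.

rotate(0, -90), rotate(0, -90)

initial: config: θ0=90°, θ1=270°, e=1
[1] after rotate(0, -90): config: θ0=0°, θ1=270°, e=1
[2] after rotate(0, -90): config: θ0=270°, θ1=270°, e=1
no other 2-command option fits: unique.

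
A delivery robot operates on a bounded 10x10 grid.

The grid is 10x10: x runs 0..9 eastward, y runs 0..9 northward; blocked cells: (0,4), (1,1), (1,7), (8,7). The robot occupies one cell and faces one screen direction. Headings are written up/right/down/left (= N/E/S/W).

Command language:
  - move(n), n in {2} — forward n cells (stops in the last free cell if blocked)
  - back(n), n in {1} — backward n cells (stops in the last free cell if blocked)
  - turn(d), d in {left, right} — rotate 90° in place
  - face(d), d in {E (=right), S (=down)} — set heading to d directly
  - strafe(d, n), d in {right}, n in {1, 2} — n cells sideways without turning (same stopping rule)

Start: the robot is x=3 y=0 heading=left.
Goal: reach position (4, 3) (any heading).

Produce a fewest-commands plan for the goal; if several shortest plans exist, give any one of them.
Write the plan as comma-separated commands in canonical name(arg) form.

strafe(right, 2), strafe(right, 1), back(1)

from: x=3 y=0 heading=left
[1] after strafe(right, 2): x=3 y=2 heading=left
[2] after strafe(right, 1): x=3 y=3 heading=left
[3] after back(1): x=4 y=3 heading=left
shorter routes all fall short; 3 is best.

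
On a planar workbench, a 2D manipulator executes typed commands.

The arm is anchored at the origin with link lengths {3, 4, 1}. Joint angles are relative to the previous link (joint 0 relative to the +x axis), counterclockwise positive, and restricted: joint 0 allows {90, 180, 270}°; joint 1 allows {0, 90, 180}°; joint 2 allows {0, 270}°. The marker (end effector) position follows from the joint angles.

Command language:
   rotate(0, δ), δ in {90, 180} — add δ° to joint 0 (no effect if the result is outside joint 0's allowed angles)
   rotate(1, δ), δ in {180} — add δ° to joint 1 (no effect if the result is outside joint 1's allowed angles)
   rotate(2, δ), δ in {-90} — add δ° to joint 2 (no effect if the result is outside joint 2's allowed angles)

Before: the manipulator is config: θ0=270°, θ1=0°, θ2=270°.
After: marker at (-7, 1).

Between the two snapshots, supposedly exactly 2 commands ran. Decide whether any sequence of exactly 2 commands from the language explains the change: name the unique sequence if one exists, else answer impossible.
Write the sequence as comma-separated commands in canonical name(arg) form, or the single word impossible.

rotate(0, 180), rotate(0, 90)

key: order matters: swapping rotate(0, 180) and rotate(0, 90) lands elsewhere
start: config: θ0=270°, θ1=0°, θ2=270°
t=1 rotate(0, 180) ⇒ config: θ0=90°, θ1=0°, θ2=270°
t=2 rotate(0, 90) ⇒ config: θ0=180°, θ1=0°, θ2=270°
uniquely the one of 16 2-step routes that fits.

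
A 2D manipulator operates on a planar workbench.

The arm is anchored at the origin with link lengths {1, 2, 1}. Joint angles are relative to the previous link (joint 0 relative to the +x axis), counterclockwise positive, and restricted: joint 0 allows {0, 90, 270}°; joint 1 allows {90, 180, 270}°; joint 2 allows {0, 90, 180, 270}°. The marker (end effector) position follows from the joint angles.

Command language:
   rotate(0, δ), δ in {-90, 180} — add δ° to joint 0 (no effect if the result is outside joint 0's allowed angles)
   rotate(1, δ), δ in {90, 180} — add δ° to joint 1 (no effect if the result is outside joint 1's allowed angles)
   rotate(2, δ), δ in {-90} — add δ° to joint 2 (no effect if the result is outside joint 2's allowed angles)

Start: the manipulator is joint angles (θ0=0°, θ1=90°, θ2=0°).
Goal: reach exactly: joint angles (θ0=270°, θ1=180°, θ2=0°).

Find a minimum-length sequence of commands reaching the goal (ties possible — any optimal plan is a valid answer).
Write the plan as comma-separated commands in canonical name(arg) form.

t0: joint angles (θ0=0°, θ1=90°, θ2=0°)
step 1 (rotate(0, -90)): joint angles (θ0=270°, θ1=90°, θ2=0°)
step 2 (rotate(1, 90)): joint angles (θ0=270°, θ1=180°, θ2=0°)
nothing shorter than 2 reaches the goal.

rotate(0, -90), rotate(1, 90)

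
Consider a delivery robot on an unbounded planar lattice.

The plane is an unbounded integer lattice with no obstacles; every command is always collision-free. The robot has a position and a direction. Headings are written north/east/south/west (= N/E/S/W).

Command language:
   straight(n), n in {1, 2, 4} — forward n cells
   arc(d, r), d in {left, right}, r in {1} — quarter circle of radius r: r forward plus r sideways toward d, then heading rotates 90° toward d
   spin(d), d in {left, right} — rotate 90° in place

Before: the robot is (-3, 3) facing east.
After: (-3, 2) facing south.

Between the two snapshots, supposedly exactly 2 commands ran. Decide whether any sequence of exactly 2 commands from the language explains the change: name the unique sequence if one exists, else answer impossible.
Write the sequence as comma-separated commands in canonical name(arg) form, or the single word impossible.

spin(right), straight(1)

key: order matters: swapping spin(right) and straight(1) lands elsewhere
start: (-3, 3) facing east
[1] after spin(right): (-3, 3) facing south
[2] after straight(1): (-3, 2) facing south
uniquely the one of 49 2-step routes that fits.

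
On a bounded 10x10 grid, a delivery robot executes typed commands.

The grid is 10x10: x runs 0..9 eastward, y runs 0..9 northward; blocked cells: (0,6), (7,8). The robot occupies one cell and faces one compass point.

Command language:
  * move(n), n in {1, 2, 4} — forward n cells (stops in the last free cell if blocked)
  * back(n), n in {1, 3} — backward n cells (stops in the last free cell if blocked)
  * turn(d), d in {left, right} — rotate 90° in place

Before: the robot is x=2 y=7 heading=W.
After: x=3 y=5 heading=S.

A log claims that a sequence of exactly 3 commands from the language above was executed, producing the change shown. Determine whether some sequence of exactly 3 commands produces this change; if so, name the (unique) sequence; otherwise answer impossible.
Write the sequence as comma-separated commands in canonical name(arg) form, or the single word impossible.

key: position moved to (3,5) AND the heading swung to S — translation plus rotation needed
start: x=2 y=7 heading=W
t=1 back(1) ⇒ x=3 y=7 heading=W
t=2 turn(left) ⇒ x=3 y=7 heading=S
t=3 move(2) ⇒ x=3 y=5 heading=S
all 343 alternatives checked — unique.

back(1), turn(left), move(2)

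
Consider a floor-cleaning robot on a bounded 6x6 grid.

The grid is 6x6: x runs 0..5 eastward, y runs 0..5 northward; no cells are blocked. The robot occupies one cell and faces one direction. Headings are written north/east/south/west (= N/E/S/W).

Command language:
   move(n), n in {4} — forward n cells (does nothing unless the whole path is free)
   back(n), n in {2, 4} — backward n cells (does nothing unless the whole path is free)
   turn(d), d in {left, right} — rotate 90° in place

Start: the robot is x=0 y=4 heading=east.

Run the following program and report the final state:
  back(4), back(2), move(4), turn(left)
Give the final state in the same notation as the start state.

x=4 y=4 heading=north

initial: x=0 y=4 heading=east
[1] after back(4): x=0 y=4 heading=east
[2] after back(2): x=0 y=4 heading=east
[3] after move(4): x=4 y=4 heading=east
[4] after turn(left): x=4 y=4 heading=north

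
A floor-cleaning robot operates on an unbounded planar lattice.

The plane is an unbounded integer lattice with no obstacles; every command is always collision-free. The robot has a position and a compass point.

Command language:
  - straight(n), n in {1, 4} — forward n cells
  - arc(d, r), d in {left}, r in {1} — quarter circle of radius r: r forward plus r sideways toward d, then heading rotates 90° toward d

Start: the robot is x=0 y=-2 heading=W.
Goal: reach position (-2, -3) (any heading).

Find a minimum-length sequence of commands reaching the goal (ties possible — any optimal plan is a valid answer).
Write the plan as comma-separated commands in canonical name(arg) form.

straight(1), arc(left, 1)

from: x=0 y=-2 heading=W
[1] after straight(1): x=-1 y=-2 heading=W
[2] after arc(left, 1): x=-2 y=-3 heading=S
no 1-step plan works, so 2 is optimal.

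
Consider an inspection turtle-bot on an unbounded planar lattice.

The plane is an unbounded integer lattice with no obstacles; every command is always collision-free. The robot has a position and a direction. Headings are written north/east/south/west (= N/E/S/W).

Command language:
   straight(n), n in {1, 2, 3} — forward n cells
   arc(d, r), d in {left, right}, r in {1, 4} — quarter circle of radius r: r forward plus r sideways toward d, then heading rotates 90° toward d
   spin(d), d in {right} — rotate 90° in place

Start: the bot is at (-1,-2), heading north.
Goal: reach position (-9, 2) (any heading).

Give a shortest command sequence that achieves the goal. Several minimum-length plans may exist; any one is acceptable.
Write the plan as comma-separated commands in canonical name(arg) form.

from: at (-1,-2), heading north
t=1 arc(left, 4) ⇒ at (-5,2), heading west
t=2 straight(1) ⇒ at (-6,2), heading west
t=3 straight(3) ⇒ at (-9,2), heading west
no 2-step plan works, so 3 is optimal.

arc(left, 4), straight(1), straight(3)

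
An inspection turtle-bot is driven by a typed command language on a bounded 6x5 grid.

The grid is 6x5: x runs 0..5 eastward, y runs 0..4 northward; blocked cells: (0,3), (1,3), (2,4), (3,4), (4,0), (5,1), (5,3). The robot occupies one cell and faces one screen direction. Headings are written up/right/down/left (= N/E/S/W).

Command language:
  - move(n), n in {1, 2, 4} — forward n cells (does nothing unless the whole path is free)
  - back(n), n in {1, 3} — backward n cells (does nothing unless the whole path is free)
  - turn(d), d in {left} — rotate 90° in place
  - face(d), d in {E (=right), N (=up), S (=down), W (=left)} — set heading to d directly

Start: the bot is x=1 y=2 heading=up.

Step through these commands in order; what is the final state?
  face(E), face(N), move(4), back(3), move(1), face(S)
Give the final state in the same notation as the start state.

x=1 y=2 heading=down

start: x=1 y=2 heading=up
t=1 face(E) ⇒ x=1 y=2 heading=right
t=2 face(N) ⇒ x=1 y=2 heading=up
t=3 move(4) ⇒ x=1 y=2 heading=up
t=4 back(3) ⇒ x=1 y=2 heading=up
t=5 move(1) ⇒ x=1 y=2 heading=up
t=6 face(S) ⇒ x=1 y=2 heading=down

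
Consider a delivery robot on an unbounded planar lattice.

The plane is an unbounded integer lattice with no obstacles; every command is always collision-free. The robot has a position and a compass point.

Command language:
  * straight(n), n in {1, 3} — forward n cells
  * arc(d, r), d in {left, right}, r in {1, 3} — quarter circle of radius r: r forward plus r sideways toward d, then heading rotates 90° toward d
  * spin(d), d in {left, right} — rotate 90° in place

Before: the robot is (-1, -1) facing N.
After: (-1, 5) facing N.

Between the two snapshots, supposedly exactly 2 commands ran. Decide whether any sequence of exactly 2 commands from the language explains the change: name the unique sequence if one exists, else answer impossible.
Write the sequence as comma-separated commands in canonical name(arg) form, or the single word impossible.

straight(3), straight(3)

key: still facing N at the end — nothing in the sequence rotates
initial: (-1, -1) facing N
1. straight(3) → (-1, 2) facing N
2. straight(3) → (-1, 5) facing N
uniquely the one of 64 2-step routes that fits.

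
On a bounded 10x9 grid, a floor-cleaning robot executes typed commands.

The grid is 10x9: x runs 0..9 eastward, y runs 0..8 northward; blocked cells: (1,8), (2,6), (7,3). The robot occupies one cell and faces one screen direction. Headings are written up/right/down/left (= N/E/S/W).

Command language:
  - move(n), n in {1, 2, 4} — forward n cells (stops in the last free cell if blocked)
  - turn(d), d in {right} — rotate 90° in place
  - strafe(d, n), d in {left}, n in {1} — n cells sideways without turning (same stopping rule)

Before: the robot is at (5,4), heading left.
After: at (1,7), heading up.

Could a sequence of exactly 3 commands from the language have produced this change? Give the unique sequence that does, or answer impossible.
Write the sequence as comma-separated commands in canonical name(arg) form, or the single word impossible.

key: the second move(4) is stopped early by the blocked cell at (1,8)
begin: at (5,4), heading left
[1] after move(4): at (1,4), heading left
[2] after turn(right): at (1,4), heading up
[3] after move(4): at (1,7), heading up
no other 3-command option fits: unique.

move(4), turn(right), move(4)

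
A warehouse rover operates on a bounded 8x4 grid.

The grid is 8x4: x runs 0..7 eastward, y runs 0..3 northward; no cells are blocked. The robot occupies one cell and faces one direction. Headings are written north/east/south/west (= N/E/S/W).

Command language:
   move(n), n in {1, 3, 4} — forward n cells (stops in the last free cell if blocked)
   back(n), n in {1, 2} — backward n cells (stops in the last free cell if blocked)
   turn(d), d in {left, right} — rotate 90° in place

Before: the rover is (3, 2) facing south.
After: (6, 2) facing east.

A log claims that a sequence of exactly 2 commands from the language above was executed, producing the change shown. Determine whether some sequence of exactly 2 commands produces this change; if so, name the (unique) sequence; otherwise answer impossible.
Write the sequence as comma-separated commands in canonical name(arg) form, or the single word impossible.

turn(left), move(3)

key: running move(3) before turn(left) would end elsewhere — order is forced
t0: (3, 2) facing south
t=1 turn(left) ⇒ (3, 2) facing east
t=2 move(3) ⇒ (6, 2) facing east
no other 2-command option fits: unique.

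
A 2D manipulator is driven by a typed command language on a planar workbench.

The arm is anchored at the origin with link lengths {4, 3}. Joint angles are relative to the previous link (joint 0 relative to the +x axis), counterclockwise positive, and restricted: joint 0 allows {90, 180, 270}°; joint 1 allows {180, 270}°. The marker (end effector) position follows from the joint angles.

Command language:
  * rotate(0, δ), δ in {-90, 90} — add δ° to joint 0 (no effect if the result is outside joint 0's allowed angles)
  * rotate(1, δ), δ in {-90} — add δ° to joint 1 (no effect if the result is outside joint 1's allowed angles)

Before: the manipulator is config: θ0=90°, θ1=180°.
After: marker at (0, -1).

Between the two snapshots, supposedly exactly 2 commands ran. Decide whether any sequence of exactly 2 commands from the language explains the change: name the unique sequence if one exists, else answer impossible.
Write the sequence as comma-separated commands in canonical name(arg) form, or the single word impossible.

t0: config: θ0=90°, θ1=180°
1. rotate(0, 90) → config: θ0=180°, θ1=180°
2. rotate(0, 90) → config: θ0=270°, θ1=180°
no other 2-command option fits: unique.

rotate(0, 90), rotate(0, 90)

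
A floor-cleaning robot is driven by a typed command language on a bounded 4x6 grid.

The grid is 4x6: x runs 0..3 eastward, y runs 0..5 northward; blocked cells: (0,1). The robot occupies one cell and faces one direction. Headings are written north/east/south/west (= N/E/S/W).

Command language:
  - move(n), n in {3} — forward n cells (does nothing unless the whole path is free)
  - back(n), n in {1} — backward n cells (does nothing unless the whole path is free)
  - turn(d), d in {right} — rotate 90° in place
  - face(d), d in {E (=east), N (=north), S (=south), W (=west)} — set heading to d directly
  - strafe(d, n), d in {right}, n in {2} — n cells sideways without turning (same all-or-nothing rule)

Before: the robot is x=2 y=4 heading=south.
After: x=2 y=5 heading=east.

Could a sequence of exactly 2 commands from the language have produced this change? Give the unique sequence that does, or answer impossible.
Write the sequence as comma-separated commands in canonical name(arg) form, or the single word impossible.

back(1), face(E)

key: cell and facing (now E) both changed — the 2 commands mix motion and turning
t0: x=2 y=4 heading=south
[1] after back(1): x=2 y=5 heading=south
[2] after face(E): x=2 y=5 heading=east
no rival 2-sequence matches.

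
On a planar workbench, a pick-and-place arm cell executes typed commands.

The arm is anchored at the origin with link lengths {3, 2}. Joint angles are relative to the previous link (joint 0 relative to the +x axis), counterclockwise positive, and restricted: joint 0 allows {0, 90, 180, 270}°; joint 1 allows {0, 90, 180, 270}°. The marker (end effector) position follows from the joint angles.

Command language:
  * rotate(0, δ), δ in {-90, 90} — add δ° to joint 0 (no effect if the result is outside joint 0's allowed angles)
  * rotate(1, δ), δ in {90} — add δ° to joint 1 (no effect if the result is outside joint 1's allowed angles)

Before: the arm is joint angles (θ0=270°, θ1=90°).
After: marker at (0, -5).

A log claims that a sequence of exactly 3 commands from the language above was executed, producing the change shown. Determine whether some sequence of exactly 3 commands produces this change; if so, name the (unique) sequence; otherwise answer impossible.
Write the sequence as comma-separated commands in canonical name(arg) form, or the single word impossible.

rotate(1, 90), rotate(1, 90), rotate(1, 90)

from: joint angles (θ0=270°, θ1=90°)
t=1 rotate(1, 90) ⇒ joint angles (θ0=270°, θ1=180°)
t=2 rotate(1, 90) ⇒ joint angles (θ0=270°, θ1=270°)
t=3 rotate(1, 90) ⇒ joint angles (θ0=270°, θ1=0°)
uniquely the one of 27 3-step routes that fits.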